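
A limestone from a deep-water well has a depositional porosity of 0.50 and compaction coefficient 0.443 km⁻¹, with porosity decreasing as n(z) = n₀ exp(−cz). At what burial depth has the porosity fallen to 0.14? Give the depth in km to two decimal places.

Invert Athy's law: z = ln(n₀/n) / c
z = ln(0.5/0.14) / 0.443 = ln(3.571) / 0.443 = 1.2730 / 0.443 = 2.874 km

2.87 km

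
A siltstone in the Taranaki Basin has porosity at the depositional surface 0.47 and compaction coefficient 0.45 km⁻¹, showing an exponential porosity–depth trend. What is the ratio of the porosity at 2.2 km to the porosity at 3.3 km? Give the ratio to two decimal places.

phi(z₁)/phi(z₂) = e^(−k·z₁)/e^(−k·z₂) = e^{k(z₂−z₁)}
= exp(0.45 × 1.1) = exp(0.495) = 1.6405

1.64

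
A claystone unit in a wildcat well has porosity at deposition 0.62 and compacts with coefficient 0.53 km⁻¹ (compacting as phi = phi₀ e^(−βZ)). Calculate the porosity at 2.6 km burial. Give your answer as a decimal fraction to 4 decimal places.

phi = phi₀·exp(−β·Z) = 0.62 × exp(−0.53 × 2.6) = 0.62 × exp(−1.378)
  = 0.62 × 0.2521 = 0.1563

0.1563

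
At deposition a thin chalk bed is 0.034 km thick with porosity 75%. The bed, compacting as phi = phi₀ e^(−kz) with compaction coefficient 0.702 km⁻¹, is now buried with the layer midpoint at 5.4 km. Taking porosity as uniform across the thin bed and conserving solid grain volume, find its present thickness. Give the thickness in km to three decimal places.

0.009 km

Porosity at 5.4 km: phi = 0.75·exp(−0.702×5.4) = 0.0169
Solid-volume conservation: h(1−phi) = h₀(1−phi₀) ⇒ h = h₀·(1−phi₀)/(1−phi)
h = 0.034 × (1 − 0.75)/(1 − 0.0169) = 0.034 × 0.2543 = 0.0086 km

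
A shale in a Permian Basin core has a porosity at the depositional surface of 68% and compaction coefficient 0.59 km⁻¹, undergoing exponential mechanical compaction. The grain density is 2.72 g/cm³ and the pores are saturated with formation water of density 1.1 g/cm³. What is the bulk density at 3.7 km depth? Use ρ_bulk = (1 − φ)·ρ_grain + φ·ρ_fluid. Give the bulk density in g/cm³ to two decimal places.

2.60 g/cm³

Porosity at depth: n = 0.68·exp(−0.59×3.7) = 0.68×0.1127 = 0.0766
Bulk density: ρ_b = (1−n)ρ_g + n·ρ_f = 0.9234×2.72 + 0.0766×1.1
       = 2.512 + 0.084 = 2.596 g/cm³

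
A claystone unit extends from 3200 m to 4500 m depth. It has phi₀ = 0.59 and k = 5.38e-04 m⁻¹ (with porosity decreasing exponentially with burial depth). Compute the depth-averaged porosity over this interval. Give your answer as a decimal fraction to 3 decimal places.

Working in km (1 km = 1000 m; k in km⁻¹ = k in m⁻¹ × 1000):
⟨phi⟩ = (1/(Z₂−Z₁)) ∫ phi₀ e^(−kZ) dZ = phi₀·(e^(−k·Z₁) − e^(−k·Z₂)) / (k·(Z₂−Z₁))
e^(−0.538×3.2) = 0.1788; e^(−0.538×4.5) = 0.0888
⟨phi⟩ = 0.59 × (0.1788 − 0.0888) / (0.538 × 1.3) = 0.59 × 0.1286 = 0.0759

0.076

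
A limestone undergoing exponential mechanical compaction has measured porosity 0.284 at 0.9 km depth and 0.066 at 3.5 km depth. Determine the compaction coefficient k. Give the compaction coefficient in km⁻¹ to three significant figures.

0.561 km⁻¹

Athy: phi(z) = phi₀ e^(−kz) ⇒ phi₁/phi₂ = e^{k(z₂−z₁)} ⇒ k = ln(phi₁/phi₂)/(z₂−z₁)
k = ln(0.284/0.066) / (3.5 − 0.9) = ln(4.303) / 2.6 = 1.4593 / 2.6 = 0.5613 km⁻¹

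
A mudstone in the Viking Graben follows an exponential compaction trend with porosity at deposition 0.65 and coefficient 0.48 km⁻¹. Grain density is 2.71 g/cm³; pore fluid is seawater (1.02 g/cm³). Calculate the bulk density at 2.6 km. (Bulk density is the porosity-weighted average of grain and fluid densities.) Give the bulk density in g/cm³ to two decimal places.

Porosity at depth: phi = 0.65·exp(−0.48×2.6) = 0.65×0.2871 = 0.1866
Bulk density: ρ_b = (1−phi)ρ_g + phi·ρ_f = 0.8134×2.71 + 0.1866×1.02
       = 2.204 + 0.190 = 2.395 g/cm³

2.39 g/cm³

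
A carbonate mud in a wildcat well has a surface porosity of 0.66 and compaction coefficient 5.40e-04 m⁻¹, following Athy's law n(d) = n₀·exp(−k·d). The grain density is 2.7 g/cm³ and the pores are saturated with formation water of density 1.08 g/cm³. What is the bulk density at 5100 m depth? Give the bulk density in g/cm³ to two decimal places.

Working in km (1 km = 1000 m; k in km⁻¹ = k in m⁻¹ × 1000):
Porosity at depth: n = 0.66·exp(−0.54×5.1) = 0.66×0.0637 = 0.0420
Bulk density: ρ_b = (1−n)ρ_g + n·ρ_f = 0.9580×2.7 + 0.0420×1.08
       = 2.587 + 0.045 = 2.632 g/cm³

2.63 g/cm³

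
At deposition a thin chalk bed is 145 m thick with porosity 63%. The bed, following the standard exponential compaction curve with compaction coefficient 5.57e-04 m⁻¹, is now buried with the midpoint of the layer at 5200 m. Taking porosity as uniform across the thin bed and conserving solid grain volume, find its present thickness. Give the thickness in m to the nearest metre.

56 m

Working in km (1 km = 1000 m; c in km⁻¹ = c in m⁻¹ × 1000):
Porosity at 5.2 km: phi = 0.63·exp(−0.557×5.2) = 0.0348
Solid-volume conservation: h(1−phi) = h₀(1−phi₀) ⇒ h = h₀·(1−phi₀)/(1−phi)
h = 0.145 × (1 − 0.63)/(1 − 0.0348) = 0.145 × 0.3833 = 0.0556 km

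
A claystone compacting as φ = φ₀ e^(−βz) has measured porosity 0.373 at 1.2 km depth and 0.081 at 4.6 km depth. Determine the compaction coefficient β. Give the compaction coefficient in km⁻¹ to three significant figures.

Athy: φ(z) = φ₀ e^(−βz) ⇒ φ₁/φ₂ = e^{β(z₂−z₁)} ⇒ β = ln(φ₁/φ₂)/(z₂−z₁)
β = ln(0.373/0.081) / (4.6 − 1.2) = ln(4.605) / 3.4 = 1.5271 / 3.4 = 0.4492 km⁻¹

0.449 km⁻¹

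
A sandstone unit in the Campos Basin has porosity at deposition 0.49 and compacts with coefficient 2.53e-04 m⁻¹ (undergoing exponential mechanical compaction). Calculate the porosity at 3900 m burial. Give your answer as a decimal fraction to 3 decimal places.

Working in km (1 km = 1000 m; β in km⁻¹ = β in m⁻¹ × 1000):
n = n₀·exp(−β·z) = 0.49 × exp(−0.253 × 3.9) = 0.49 × exp(−0.9867)
  = 0.49 × 0.3728 = 0.1827

0.183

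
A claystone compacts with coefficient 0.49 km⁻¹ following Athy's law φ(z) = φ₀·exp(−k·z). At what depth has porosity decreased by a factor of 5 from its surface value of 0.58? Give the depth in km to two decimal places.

3.28 km

φ/φ₀ = 1/5 ⇒ exp(−k·z) = 1/5 ⇒ z = ln(5) / k
z = 1.6094 / 0.49 = 3.285 km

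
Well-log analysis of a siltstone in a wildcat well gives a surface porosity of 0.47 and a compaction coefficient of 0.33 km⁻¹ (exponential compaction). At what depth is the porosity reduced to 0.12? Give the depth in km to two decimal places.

4.14 km

Invert Athy's law: z = ln(φ₀/φ) / c
z = ln(0.47/0.12) / 0.33 = ln(3.917) / 0.33 = 1.3652 / 0.33 = 4.137 km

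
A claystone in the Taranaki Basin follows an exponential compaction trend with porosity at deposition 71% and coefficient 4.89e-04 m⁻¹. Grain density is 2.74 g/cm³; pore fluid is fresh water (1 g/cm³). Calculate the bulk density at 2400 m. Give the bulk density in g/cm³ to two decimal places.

Working in km (1 km = 1000 m; k in km⁻¹ = k in m⁻¹ × 1000):
Porosity at depth: φ = 0.71·exp(−0.489×2.4) = 0.71×0.3093 = 0.2196
Bulk density: ρ_b = (1−φ)ρ_g + φ·ρ_f = 0.7804×2.74 + 0.2196×1
       = 2.138 + 0.220 = 2.358 g/cm³

2.36 g/cm³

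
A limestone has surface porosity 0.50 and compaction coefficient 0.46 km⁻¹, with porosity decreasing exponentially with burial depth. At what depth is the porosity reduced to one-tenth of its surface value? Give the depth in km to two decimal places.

phi/phi₀ = 1/10 ⇒ exp(−β·Z) = 1/10 ⇒ Z = ln(10) / β
Z = 2.3026 / 0.46 = 5.006 km

5.01 km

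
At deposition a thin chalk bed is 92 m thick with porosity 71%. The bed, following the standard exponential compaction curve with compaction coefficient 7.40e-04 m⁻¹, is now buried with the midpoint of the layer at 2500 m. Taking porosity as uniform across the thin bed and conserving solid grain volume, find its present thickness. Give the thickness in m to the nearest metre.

30 m

Working in km (1 km = 1000 m; β in km⁻¹ = β in m⁻¹ × 1000):
Porosity at 2.5 km: phi = 0.71·exp(−0.74×2.5) = 0.1116
Solid-volume conservation: h(1−phi) = h₀(1−phi₀) ⇒ h = h₀·(1−phi₀)/(1−phi)
h = 0.092 × (1 − 0.71)/(1 − 0.1116) = 0.092 × 0.3264 = 0.0300 km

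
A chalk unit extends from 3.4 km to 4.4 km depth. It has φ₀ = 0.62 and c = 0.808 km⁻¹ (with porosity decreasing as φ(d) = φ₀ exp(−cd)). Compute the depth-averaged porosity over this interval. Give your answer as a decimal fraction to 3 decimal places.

⟨φ⟩ = (1/(d₂−d₁)) ∫ φ₀ e^(−cd) dd = φ₀·(e^(−c·d₁) − e^(−c·d₂)) / (c·(d₂−d₁))
e^(−0.808×3.4) = 0.0641; e^(−0.808×4.4) = 0.0286
⟨φ⟩ = 0.62 × (0.0641 − 0.0286) / (0.808 × 1) = 0.62 × 0.0440 = 0.0273

0.027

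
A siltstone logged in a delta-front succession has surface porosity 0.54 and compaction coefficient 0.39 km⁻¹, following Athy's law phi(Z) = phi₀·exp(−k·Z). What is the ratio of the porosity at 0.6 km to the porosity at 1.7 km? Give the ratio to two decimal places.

phi(Z₁)/phi(Z₂) = e^(−k·Z₁)/e^(−k·Z₂) = e^{k(Z₂−Z₁)}
= exp(0.39 × 1.1) = exp(0.429) = 1.5357

1.54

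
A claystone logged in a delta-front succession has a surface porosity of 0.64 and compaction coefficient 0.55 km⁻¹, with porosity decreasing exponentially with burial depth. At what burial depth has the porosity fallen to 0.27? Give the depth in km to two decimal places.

1.57 km

Invert Athy's law: z = ln(phi₀/phi) / k
z = ln(0.64/0.27) / 0.55 = ln(2.37) / 0.55 = 0.8630 / 0.55 = 1.569 km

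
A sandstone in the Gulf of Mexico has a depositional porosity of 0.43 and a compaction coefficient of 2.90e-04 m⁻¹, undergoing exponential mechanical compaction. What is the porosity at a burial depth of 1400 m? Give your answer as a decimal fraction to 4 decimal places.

Working in km (1 km = 1000 m; β in km⁻¹ = β in m⁻¹ × 1000):
n = n₀·exp(−β·Z) = 0.43 × exp(−0.29 × 1.4) = 0.43 × exp(−0.406)
  = 0.43 × 0.6663 = 0.2865

0.2865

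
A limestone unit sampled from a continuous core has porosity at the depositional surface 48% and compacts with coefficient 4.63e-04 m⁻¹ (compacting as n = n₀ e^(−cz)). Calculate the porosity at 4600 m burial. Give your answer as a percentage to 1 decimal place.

Working in km (1 km = 1000 m; c in km⁻¹ = c in m⁻¹ × 1000):
n = n₀·exp(−c·z) = 0.48 × exp(−0.463 × 4.6) = 0.48 × exp(−2.13)
  = 0.48 × 0.1189 = 0.0571

5.7%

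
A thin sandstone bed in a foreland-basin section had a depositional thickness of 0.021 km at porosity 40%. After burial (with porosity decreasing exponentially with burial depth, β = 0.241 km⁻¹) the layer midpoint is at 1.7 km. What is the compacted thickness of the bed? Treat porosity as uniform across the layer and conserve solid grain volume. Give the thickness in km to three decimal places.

Porosity at 1.7 km: phi = 0.4·exp(−0.241×1.7) = 0.2655
Solid-volume conservation: h(1−phi) = h₀(1−phi₀) ⇒ h = h₀·(1−phi₀)/(1−phi)
h = 0.021 × (1 − 0.4)/(1 − 0.2655) = 0.021 × 0.8169 = 0.0172 km

0.017 km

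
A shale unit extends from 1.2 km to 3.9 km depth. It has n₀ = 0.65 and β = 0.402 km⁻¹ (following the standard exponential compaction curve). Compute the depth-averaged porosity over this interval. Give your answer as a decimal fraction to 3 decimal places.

⟨n⟩ = (1/(d₂−d₁)) ∫ n₀ e^(−βd) dd = n₀·(e^(−β·d₁) − e^(−β·d₂)) / (β·(d₂−d₁))
e^(−0.402×1.2) = 0.6173; e^(−0.402×3.9) = 0.2085
⟨n⟩ = 0.65 × (0.6173 − 0.2085) / (0.402 × 2.7) = 0.65 × 0.3766 = 0.2448

0.245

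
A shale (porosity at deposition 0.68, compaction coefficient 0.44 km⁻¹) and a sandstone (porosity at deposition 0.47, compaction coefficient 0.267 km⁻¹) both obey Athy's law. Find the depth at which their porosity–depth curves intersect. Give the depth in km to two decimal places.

Set n₀ₐ e^(−βₐd) = n₀ᵦ e^(−βᵦd) ⇒ ln(n₀ₐ/n₀ᵦ) = (βₐ − βᵦ)·d
d = ln(0.68/0.47) / (0.44 − 0.267) = 0.3694 / 0.173 = 2.135 km

2.14 km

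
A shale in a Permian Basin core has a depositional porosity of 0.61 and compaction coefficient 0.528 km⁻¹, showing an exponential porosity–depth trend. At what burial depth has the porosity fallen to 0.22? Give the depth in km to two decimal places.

Invert Athy's law: d = ln(φ₀/φ) / β
d = ln(0.61/0.22) / 0.528 = ln(2.773) / 0.528 = 1.0198 / 0.528 = 1.931 km

1.93 km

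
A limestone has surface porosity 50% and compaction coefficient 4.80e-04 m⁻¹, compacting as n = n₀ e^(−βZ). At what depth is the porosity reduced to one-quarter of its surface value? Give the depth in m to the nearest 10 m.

2890 m

Working in km (1 km = 1000 m; β in km⁻¹ = β in m⁻¹ × 1000):
n/n₀ = 1/4 ⇒ exp(−β·Z) = 1/4 ⇒ Z = ln(4) / β
Z = 1.3863 / 0.48 = 2.888 km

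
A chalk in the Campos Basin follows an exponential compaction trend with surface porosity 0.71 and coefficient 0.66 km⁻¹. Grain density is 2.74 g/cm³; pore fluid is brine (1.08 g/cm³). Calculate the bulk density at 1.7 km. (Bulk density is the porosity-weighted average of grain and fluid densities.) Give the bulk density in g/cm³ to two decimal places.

2.36 g/cm³

Porosity at depth: φ = 0.71·exp(−0.66×1.7) = 0.71×0.3256 = 0.2312
Bulk density: ρ_b = (1−φ)ρ_g + φ·ρ_f = 0.7688×2.74 + 0.2312×1.08
       = 2.107 + 0.250 = 2.356 g/cm³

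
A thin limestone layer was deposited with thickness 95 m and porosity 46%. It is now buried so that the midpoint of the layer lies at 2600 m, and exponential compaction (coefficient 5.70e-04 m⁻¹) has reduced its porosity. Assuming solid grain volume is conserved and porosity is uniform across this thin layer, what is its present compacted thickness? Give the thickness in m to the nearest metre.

57 m

Working in km (1 km = 1000 m; β in km⁻¹ = β in m⁻¹ × 1000):
Porosity at 2.6 km: phi = 0.46·exp(−0.57×2.6) = 0.1045
Solid-volume conservation: h(1−phi) = h₀(1−phi₀) ⇒ h = h₀·(1−phi₀)/(1−phi)
h = 0.095 × (1 − 0.46)/(1 − 0.1045) = 0.095 × 0.6030 = 0.0573 km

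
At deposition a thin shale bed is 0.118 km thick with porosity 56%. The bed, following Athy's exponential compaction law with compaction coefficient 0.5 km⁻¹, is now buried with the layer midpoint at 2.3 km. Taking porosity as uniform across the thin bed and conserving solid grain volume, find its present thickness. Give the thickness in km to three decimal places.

0.063 km

Porosity at 2.3 km: phi = 0.56·exp(−0.5×2.3) = 0.1773
Solid-volume conservation: h(1−phi) = h₀(1−phi₀) ⇒ h = h₀·(1−phi₀)/(1−phi)
h = 0.118 × (1 − 0.56)/(1 − 0.1773) = 0.118 × 0.5348 = 0.0631 km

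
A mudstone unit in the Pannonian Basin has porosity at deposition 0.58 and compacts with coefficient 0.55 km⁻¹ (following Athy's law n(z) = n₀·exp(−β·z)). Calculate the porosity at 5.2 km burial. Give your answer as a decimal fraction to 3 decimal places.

0.033

n = n₀·exp(−β·z) = 0.58 × exp(−0.55 × 5.2) = 0.58 × exp(−2.86)
  = 0.58 × 0.0573 = 0.0332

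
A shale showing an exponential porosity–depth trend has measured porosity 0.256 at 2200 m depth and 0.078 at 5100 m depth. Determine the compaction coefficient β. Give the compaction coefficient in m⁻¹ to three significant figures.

Working in km (1 km = 1000 m; β in km⁻¹ = β in m⁻¹ × 1000):
Athy: φ(d) = φ₀ e^(−βd) ⇒ φ₁/φ₂ = e^{β(d₂−d₁)} ⇒ β = ln(φ₁/φ₂)/(d₂−d₁)
β = ln(0.256/0.078) / (5.1 − 2.2) = ln(3.282) / 2.9 = 1.1885 / 2.9 = 0.4098 km⁻¹

0.000410 m⁻¹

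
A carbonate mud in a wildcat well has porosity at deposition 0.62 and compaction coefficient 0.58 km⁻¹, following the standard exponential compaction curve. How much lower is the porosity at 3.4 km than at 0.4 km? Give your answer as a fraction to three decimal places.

0.405

φ(0.4) = 0.62·e^(−0.58×0.4) = 0.4916
φ(3.4) = 0.62·e^(−0.58×3.4) = 0.0863
Δφ = 0.4916 − 0.0863 = 0.4053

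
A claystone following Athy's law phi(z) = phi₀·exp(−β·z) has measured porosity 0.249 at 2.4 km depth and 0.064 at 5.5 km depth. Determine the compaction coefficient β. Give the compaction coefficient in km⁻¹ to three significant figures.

Athy: phi(z) = phi₀ e^(−βz) ⇒ phi₁/phi₂ = e^{β(z₂−z₁)} ⇒ β = ln(phi₁/phi₂)/(z₂−z₁)
β = ln(0.249/0.064) / (5.5 − 2.4) = ln(3.891) / 3.1 = 1.3586 / 3.1 = 0.4382 km⁻¹

0.438 km⁻¹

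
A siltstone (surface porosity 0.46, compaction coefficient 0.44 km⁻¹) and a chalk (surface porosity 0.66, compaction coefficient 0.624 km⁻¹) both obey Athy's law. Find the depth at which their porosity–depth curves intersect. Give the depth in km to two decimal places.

Set φ₀ₐ e^(−kₐZ) = φ₀ᵦ e^(−kᵦZ) ⇒ ln(φ₀ₐ/φ₀ᵦ) = (kₐ − kᵦ)·Z
Z = ln(0.46/0.66) / (0.44 − 0.624) = -0.3610 / -0.184 = 1.962 km

1.96 km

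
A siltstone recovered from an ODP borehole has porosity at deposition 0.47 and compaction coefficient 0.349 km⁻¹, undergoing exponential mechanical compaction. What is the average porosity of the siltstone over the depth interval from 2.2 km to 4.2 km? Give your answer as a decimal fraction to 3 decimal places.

0.157

⟨n⟩ = (1/(d₂−d₁)) ∫ n₀ e^(−cd) dd = n₀·(e^(−c·d₁) − e^(−c·d₂)) / (c·(d₂−d₁))
e^(−0.349×2.2) = 0.4640; e^(−0.349×4.2) = 0.2309
⟨n⟩ = 0.47 × (0.4640 − 0.2309) / (0.349 × 2) = 0.47 × 0.3340 = 0.1570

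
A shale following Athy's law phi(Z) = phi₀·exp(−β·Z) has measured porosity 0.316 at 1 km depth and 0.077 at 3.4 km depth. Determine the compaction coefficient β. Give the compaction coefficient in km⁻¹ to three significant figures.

0.588 km⁻¹

Athy: phi(Z) = phi₀ e^(−βZ) ⇒ phi₁/phi₂ = e^{β(Z₂−Z₁)} ⇒ β = ln(phi₁/phi₂)/(Z₂−Z₁)
β = ln(0.316/0.077) / (3.4 − 1) = ln(4.104) / 2.4 = 1.4119 / 2.4 = 0.5883 km⁻¹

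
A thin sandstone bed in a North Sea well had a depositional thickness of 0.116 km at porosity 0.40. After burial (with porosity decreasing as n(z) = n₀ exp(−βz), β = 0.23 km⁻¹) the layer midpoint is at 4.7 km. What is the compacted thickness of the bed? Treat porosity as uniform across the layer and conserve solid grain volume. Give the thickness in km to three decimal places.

Porosity at 4.7 km: n = 0.4·exp(−0.23×4.7) = 0.1357
Solid-volume conservation: h(1−n) = h₀(1−n₀) ⇒ h = h₀·(1−n₀)/(1−n)
h = 0.116 × (1 − 0.4)/(1 − 0.1357) = 0.116 × 0.6942 = 0.0805 km

0.081 km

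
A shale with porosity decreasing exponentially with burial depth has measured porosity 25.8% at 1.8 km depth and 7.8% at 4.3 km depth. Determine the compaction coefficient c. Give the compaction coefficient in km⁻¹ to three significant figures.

0.479 km⁻¹

Athy: phi(z) = phi₀ e^(−cz) ⇒ phi₁/phi₂ = e^{c(z₂−z₁)} ⇒ c = ln(phi₁/phi₂)/(z₂−z₁)
c = ln(0.258/0.078) / (4.3 − 1.8) = ln(3.308) / 2.5 = 1.1963 / 2.5 = 0.4785 km⁻¹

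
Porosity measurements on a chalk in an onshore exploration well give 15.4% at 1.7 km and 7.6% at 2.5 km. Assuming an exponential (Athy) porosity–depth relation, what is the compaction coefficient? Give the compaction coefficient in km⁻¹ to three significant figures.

0.883 km⁻¹

Athy: φ(z) = φ₀ e^(−kz) ⇒ φ₁/φ₂ = e^{k(z₂−z₁)} ⇒ k = ln(φ₁/φ₂)/(z₂−z₁)
k = ln(0.154/0.076) / (2.5 − 1.7) = ln(2.026) / 0.8 = 0.7062 / 0.8 = 0.8828 km⁻¹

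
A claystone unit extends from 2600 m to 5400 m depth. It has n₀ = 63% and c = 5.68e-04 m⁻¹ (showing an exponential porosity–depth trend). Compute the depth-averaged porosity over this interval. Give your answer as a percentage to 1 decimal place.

7.2%

Working in km (1 km = 1000 m; c in km⁻¹ = c in m⁻¹ × 1000):
⟨n⟩ = (1/(Z₂−Z₁)) ∫ n₀ e^(−cZ) dZ = n₀·(e^(−c·Z₁) − e^(−c·Z₂)) / (c·(Z₂−Z₁))
e^(−0.568×2.6) = 0.2284; e^(−0.568×5.4) = 0.0466
⟨n⟩ = 0.63 × (0.2284 − 0.0466) / (0.568 × 2.8) = 0.63 × 0.1143 = 0.0720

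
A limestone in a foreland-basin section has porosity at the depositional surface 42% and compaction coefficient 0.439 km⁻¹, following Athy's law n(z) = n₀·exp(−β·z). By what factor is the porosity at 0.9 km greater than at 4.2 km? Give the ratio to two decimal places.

4.26

n(z₁)/n(z₂) = e^(−β·z₁)/e^(−β·z₂) = e^{β(z₂−z₁)}
= exp(0.439 × 3.3) = exp(1.449) = 4.2576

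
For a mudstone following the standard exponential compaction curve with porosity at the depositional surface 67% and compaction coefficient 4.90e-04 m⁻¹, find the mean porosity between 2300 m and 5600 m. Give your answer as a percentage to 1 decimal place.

10.8%

Working in km (1 km = 1000 m; k in km⁻¹ = k in m⁻¹ × 1000):
⟨phi⟩ = (1/(Z₂−Z₁)) ∫ phi₀ e^(−kZ) dZ = phi₀·(e^(−k·Z₁) − e^(−k·Z₂)) / (k·(Z₂−Z₁))
e^(−0.49×2.3) = 0.3240; e^(−0.49×5.6) = 0.0643
⟨phi⟩ = 0.67 × (0.3240 − 0.0643) / (0.49 × 3.3) = 0.67 × 0.1606 = 0.1076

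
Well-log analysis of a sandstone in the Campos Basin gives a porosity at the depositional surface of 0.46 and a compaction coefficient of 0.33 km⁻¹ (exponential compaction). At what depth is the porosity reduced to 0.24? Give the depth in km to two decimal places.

1.97 km

Invert Athy's law: d = ln(φ₀/φ) / k
d = ln(0.46/0.24) / 0.33 = ln(1.917) / 0.33 = 0.6506 / 0.33 = 1.971 km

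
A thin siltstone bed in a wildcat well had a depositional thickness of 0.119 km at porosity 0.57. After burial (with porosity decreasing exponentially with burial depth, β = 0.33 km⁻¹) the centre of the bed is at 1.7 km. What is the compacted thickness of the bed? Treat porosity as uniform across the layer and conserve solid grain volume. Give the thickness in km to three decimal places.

0.076 km

Porosity at 1.7 km: phi = 0.57·exp(−0.33×1.7) = 0.3253
Solid-volume conservation: h(1−phi) = h₀(1−phi₀) ⇒ h = h₀·(1−phi₀)/(1−phi)
h = 0.119 × (1 − 0.57)/(1 − 0.3253) = 0.119 × 0.6373 = 0.0758 km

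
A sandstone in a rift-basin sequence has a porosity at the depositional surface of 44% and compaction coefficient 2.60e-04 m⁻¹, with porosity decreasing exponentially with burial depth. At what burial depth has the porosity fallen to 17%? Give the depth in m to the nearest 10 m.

3660 m

Working in km (1 km = 1000 m; β in km⁻¹ = β in m⁻¹ × 1000):
Invert Athy's law: d = ln(phi₀/phi) / β
d = ln(0.44/0.17) / 0.26 = ln(2.588) / 0.26 = 0.9510 / 0.26 = 3.658 km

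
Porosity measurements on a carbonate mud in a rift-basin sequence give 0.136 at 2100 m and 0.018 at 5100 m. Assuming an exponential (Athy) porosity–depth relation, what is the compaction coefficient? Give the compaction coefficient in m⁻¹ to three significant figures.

Working in km (1 km = 1000 m; k in km⁻¹ = k in m⁻¹ × 1000):
Athy: φ(Z) = φ₀ e^(−kZ) ⇒ φ₁/φ₂ = e^{k(Z₂−Z₁)} ⇒ k = ln(φ₁/φ₂)/(Z₂−Z₁)
k = ln(0.136/0.018) / (5.1 − 2.1) = ln(7.556) / 3 = 2.0223 / 3 = 0.6741 km⁻¹

0.000674 m⁻¹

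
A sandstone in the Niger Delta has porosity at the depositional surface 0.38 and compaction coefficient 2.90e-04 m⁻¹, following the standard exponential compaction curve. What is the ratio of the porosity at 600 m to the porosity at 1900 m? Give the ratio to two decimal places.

1.46

Working in km (1 km = 1000 m; β in km⁻¹ = β in m⁻¹ × 1000):
n(z₁)/n(z₂) = e^(−β·z₁)/e^(−β·z₂) = e^{β(z₂−z₁)}
= exp(0.29 × 1.3) = exp(0.377) = 1.4579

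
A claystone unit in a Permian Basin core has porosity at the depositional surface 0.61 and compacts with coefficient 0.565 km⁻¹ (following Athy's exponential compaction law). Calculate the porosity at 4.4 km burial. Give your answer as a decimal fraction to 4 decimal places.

0.0508

n = n₀·exp(−k·d) = 0.61 × exp(−0.565 × 4.4) = 0.61 × exp(−2.486)
  = 0.61 × 0.0832 = 0.0508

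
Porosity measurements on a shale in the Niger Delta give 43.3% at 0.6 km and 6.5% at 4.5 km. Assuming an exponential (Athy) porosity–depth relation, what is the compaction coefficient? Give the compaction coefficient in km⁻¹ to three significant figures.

Athy: phi(z) = phi₀ e^(−kz) ⇒ phi₁/phi₂ = e^{k(z₂−z₁)} ⇒ k = ln(phi₁/phi₂)/(z₂−z₁)
k = ln(0.433/0.065) / (4.5 − 0.6) = ln(6.662) / 3.9 = 1.8964 / 3.9 = 0.4862 km⁻¹

0.486 km⁻¹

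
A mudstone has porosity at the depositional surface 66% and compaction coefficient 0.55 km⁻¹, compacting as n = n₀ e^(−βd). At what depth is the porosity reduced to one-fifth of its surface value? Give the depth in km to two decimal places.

2.93 km

n/n₀ = 1/5 ⇒ exp(−β·d) = 1/5 ⇒ d = ln(5) / β
d = 1.6094 / 0.55 = 2.926 km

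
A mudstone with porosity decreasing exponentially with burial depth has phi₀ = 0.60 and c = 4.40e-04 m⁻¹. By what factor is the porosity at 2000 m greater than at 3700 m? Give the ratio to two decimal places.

Working in km (1 km = 1000 m; c in km⁻¹ = c in m⁻¹ × 1000):
phi(d₁)/phi(d₂) = e^(−c·d₁)/e^(−c·d₂) = e^{c(d₂−d₁)}
= exp(0.44 × 1.7) = exp(0.748) = 2.1128

2.11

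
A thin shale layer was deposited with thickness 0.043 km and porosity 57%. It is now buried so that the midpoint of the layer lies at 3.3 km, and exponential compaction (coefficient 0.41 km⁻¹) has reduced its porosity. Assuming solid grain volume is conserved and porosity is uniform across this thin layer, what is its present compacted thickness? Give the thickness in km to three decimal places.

0.022 km

Porosity at 3.3 km: phi = 0.57·exp(−0.41×3.3) = 0.1473
Solid-volume conservation: h(1−phi) = h₀(1−phi₀) ⇒ h = h₀·(1−phi₀)/(1−phi)
h = 0.043 × (1 − 0.57)/(1 − 0.1473) = 0.043 × 0.5043 = 0.0217 km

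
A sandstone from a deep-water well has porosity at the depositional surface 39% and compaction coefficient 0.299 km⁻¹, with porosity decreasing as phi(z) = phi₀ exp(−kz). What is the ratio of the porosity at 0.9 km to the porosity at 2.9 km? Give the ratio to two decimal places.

phi(z₁)/phi(z₂) = e^(−k·z₁)/e^(−k·z₂) = e^{k(z₂−z₁)}
= exp(0.299 × 2) = exp(0.598) = 1.8185

1.82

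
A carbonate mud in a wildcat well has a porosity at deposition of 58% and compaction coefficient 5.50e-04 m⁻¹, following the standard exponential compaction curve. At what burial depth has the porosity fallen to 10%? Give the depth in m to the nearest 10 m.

3200 m

Working in km (1 km = 1000 m; β in km⁻¹ = β in m⁻¹ × 1000):
Invert Athy's law: z = ln(φ₀/φ) / β
z = ln(0.58/0.1) / 0.55 = ln(5.8) / 0.55 = 1.7579 / 0.55 = 3.196 km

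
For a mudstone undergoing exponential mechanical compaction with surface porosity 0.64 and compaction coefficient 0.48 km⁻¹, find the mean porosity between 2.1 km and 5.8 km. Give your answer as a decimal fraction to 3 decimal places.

⟨n⟩ = (1/(d₂−d₁)) ∫ n₀ e^(−βd) dd = n₀·(e^(−β·d₁) − e^(−β·d₂)) / (β·(d₂−d₁))
e^(−0.48×2.1) = 0.3649; e^(−0.48×5.8) = 0.0618
⟨n⟩ = 0.64 × (0.3649 − 0.0618) / (0.48 × 3.7) = 0.64 × 0.1707 = 0.1092

0.109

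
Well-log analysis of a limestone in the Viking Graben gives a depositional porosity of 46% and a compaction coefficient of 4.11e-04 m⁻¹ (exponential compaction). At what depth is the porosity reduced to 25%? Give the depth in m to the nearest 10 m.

Working in km (1 km = 1000 m; c in km⁻¹ = c in m⁻¹ × 1000):
Invert Athy's law: z = ln(φ₀/φ) / c
z = ln(0.46/0.25) / 0.411 = ln(1.84) / 0.411 = 0.6098 / 0.411 = 1.484 km

1480 m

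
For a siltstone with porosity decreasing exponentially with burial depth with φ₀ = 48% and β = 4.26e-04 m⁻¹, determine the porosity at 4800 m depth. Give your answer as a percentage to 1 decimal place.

6.2%

Working in km (1 km = 1000 m; β in km⁻¹ = β in m⁻¹ × 1000):
φ = φ₀·exp(−β·Z) = 0.48 × exp(−0.426 × 4.8) = 0.48 × exp(−2.045)
  = 0.48 × 0.1294 = 0.0621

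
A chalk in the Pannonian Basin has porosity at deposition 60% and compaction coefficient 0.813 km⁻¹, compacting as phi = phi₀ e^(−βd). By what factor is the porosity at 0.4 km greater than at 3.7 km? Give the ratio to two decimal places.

phi(d₁)/phi(d₂) = e^(−β·d₁)/e^(−β·d₂) = e^{β(d₂−d₁)}
= exp(0.813 × 3.3) = exp(2.683) = 14.6275

14.63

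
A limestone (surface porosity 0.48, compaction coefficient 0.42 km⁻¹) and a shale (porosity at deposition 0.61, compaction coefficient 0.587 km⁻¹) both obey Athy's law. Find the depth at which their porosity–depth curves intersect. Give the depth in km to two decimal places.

1.44 km

Set φ₀ₐ e^(−βₐd) = φ₀ᵦ e^(−βᵦd) ⇒ ln(φ₀ₐ/φ₀ᵦ) = (βₐ − βᵦ)·d
d = ln(0.48/0.61) / (0.42 − 0.587) = -0.2397 / -0.167 = 1.435 km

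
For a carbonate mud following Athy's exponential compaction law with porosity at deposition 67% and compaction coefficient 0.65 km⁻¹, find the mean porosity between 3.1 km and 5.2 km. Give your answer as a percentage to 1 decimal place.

⟨φ⟩ = (1/(Z₂−Z₁)) ∫ φ₀ e^(−kZ) dZ = φ₀·(e^(−k·Z₁) − e^(−k·Z₂)) / (k·(Z₂−Z₁))
e^(−0.65×3.1) = 0.1333; e^(−0.65×5.2) = 0.0340
⟨φ⟩ = 0.67 × (0.1333 − 0.0340) / (0.65 × 2.1) = 0.67 × 0.0727 = 0.0487

4.9%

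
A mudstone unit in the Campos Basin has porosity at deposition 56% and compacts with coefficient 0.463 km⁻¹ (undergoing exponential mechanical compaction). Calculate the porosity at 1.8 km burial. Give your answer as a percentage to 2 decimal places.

φ = φ₀·exp(−c·Z) = 0.56 × exp(−0.463 × 1.8) = 0.56 × exp(−0.8334)
  = 0.56 × 0.4346 = 0.2434

24.34%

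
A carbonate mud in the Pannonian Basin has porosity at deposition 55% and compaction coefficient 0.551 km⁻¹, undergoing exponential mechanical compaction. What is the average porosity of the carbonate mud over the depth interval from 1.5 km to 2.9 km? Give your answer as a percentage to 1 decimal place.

16.8%

⟨n⟩ = (1/(Z₂−Z₁)) ∫ n₀ e^(−cZ) dZ = n₀·(e^(−c·Z₁) − e^(−c·Z₂)) / (c·(Z₂−Z₁))
e^(−0.551×1.5) = 0.4376; e^(−0.551×2.9) = 0.2023
⟨n⟩ = 0.55 × (0.4376 − 0.2023) / (0.551 × 1.4) = 0.55 × 0.3050 = 0.1677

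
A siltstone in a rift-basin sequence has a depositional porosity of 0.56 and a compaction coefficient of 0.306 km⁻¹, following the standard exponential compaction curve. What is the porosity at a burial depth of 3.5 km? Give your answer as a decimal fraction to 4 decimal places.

0.1919

phi = phi₀·exp(−β·Z) = 0.56 × exp(−0.306 × 3.5) = 0.56 × exp(−1.071)
  = 0.56 × 0.3427 = 0.1919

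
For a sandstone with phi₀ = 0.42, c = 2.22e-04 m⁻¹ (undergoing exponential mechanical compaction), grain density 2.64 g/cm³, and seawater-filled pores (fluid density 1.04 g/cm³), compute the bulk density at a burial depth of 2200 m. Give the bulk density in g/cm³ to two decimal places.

2.23 g/cm³

Working in km (1 km = 1000 m; c in km⁻¹ = c in m⁻¹ × 1000):
Porosity at depth: phi = 0.42·exp(−0.222×2.2) = 0.42×0.6136 = 0.2577
Bulk density: ρ_b = (1−phi)ρ_g + phi·ρ_f = 0.7423×2.64 + 0.2577×1.04
       = 1.960 + 0.268 = 2.228 g/cm³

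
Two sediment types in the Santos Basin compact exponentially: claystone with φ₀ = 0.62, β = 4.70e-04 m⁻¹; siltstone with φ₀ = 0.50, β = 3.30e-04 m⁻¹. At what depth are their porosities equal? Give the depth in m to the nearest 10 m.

Working in km (1 km = 1000 m; β in km⁻¹ = β in m⁻¹ × 1000):
Set φ₀ₐ e^(−βₐZ) = φ₀ᵦ e^(−βᵦZ) ⇒ ln(φ₀ₐ/φ₀ᵦ) = (βₐ − βᵦ)·Z
Z = ln(0.62/0.5) / (0.47 − 0.33) = 0.2151 / 0.14 = 1.537 km

1540 m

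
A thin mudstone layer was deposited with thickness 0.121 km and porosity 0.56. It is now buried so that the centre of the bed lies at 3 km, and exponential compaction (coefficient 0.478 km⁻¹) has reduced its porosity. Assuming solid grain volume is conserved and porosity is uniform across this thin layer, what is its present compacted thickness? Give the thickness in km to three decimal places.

0.061 km

Porosity at 3 km: phi = 0.56·exp(−0.478×3) = 0.1335
Solid-volume conservation: h(1−phi) = h₀(1−phi₀) ⇒ h = h₀·(1−phi₀)/(1−phi)
h = 0.121 × (1 − 0.56)/(1 − 0.1335) = 0.121 × 0.5078 = 0.0614 km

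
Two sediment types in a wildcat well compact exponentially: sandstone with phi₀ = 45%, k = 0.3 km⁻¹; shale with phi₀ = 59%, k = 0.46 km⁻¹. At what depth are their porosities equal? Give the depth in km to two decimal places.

Set phi₀ₐ e^(−kₐz) = phi₀ᵦ e^(−kᵦz) ⇒ ln(phi₀ₐ/phi₀ᵦ) = (kₐ − kᵦ)·z
z = ln(0.45/0.59) / (0.3 − 0.46) = -0.2709 / -0.16 = 1.693 km

1.69 km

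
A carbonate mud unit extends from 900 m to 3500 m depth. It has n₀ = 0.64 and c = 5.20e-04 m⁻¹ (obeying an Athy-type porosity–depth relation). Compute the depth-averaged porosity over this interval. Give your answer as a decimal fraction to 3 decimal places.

0.220

Working in km (1 km = 1000 m; c in km⁻¹ = c in m⁻¹ × 1000):
⟨n⟩ = (1/(d₂−d₁)) ∫ n₀ e^(−cd) dd = n₀·(e^(−c·d₁) − e^(−c·d₂)) / (c·(d₂−d₁))
e^(−0.52×0.9) = 0.6263; e^(−0.52×3.5) = 0.1620
⟨n⟩ = 0.64 × (0.6263 − 0.1620) / (0.52 × 2.6) = 0.64 × 0.3434 = 0.2198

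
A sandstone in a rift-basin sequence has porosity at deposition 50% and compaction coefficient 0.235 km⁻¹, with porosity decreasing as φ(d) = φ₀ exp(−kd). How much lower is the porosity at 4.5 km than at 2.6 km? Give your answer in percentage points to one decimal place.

φ(2.6) = 0.5·e^(−0.235×2.6) = 0.2714
φ(4.5) = 0.5·e^(−0.235×4.5) = 0.1737
Δφ = 0.2714 − 0.1737 = 0.0977

9.8 percentage points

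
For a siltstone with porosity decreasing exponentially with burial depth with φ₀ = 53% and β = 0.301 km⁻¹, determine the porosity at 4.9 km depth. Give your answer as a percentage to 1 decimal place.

12.1%

φ = φ₀·exp(−β·Z) = 0.53 × exp(−0.301 × 4.9) = 0.53 × exp(−1.475)
  = 0.53 × 0.2288 = 0.1213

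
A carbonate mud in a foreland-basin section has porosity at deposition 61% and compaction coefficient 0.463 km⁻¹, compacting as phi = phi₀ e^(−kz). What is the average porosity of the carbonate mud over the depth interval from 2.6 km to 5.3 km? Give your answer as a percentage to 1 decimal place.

10.4%

⟨phi⟩ = (1/(z₂−z₁)) ∫ phi₀ e^(−kz) dz = phi₀·(e^(−k·z₁) − e^(−k·z₂)) / (k·(z₂−z₁))
e^(−0.463×2.6) = 0.3001; e^(−0.463×5.3) = 0.0860
⟨phi⟩ = 0.61 × (0.3001 − 0.0860) / (0.463 × 2.7) = 0.61 × 0.1713 = 0.1045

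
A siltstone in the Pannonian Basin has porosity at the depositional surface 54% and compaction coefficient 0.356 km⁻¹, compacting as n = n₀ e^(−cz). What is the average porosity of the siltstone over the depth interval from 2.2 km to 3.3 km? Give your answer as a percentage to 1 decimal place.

20.4%

⟨n⟩ = (1/(z₂−z₁)) ∫ n₀ e^(−cz) dz = n₀·(e^(−c·z₁) − e^(−c·z₂)) / (c·(z₂−z₁))
e^(−0.356×2.2) = 0.4569; e^(−0.356×3.3) = 0.3089
⟨n⟩ = 0.54 × (0.4569 − 0.3089) / (0.356 × 1.1) = 0.54 × 0.3781 = 0.2042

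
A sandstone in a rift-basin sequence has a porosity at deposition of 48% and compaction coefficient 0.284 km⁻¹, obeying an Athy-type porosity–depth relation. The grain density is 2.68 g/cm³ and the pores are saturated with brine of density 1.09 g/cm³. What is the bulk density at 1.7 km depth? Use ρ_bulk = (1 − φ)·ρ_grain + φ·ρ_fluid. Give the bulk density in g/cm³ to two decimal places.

2.21 g/cm³

Porosity at depth: n = 0.48·exp(−0.284×1.7) = 0.48×0.6171 = 0.2962
Bulk density: ρ_b = (1−n)ρ_g + n·ρ_f = 0.7038×2.68 + 0.2962×1.09
       = 1.886 + 0.323 = 2.209 g/cm³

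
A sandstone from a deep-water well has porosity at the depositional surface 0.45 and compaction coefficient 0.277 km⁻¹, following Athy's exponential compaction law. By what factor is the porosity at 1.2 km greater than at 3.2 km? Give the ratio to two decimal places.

φ(Z₁)/φ(Z₂) = e^(−c·Z₁)/e^(−c·Z₂) = e^{c(Z₂−Z₁)}
= exp(0.277 × 2) = exp(0.554) = 1.7402

1.74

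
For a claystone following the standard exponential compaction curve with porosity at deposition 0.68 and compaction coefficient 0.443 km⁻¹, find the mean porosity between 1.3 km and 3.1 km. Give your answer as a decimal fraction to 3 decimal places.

0.263

⟨n⟩ = (1/(Z₂−Z₁)) ∫ n₀ e^(−kZ) dZ = n₀·(e^(−k·Z₁) − e^(−k·Z₂)) / (k·(Z₂−Z₁))
e^(−0.443×1.3) = 0.5622; e^(−0.443×3.1) = 0.2533
⟨n⟩ = 0.68 × (0.5622 − 0.2533) / (0.443 × 1.8) = 0.68 × 0.3874 = 0.2634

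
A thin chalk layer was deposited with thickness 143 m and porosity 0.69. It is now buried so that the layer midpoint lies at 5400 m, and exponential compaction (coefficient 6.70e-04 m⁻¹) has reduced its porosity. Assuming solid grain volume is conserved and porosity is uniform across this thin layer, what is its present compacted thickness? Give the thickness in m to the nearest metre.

Working in km (1 km = 1000 m; β in km⁻¹ = β in m⁻¹ × 1000):
Porosity at 5.4 km: n = 0.69·exp(−0.67×5.4) = 0.0185
Solid-volume conservation: h(1−n) = h₀(1−n₀) ⇒ h = h₀·(1−n₀)/(1−n)
h = 0.143 × (1 − 0.69)/(1 − 0.0185) = 0.143 × 0.3158 = 0.0452 km

45 m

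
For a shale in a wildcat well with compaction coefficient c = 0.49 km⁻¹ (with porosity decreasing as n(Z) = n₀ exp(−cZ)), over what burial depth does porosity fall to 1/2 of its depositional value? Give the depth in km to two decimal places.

1.41 km

n/n₀ = 1/2 ⇒ exp(−c·Z) = 1/2 ⇒ Z = ln(2) / c
Z = 0.6931 / 0.49 = 1.415 km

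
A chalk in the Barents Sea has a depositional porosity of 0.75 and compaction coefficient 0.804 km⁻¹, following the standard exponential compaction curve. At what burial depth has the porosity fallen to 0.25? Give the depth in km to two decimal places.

Invert Athy's law: Z = ln(phi₀/phi) / k
Z = ln(0.75/0.25) / 0.804 = ln(3) / 0.804 = 1.0986 / 0.804 = 1.366 km

1.37 km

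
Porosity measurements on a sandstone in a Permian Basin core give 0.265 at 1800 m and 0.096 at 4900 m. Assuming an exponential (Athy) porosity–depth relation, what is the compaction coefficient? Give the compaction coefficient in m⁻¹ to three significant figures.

Working in km (1 km = 1000 m; β in km⁻¹ = β in m⁻¹ × 1000):
Athy: phi(Z) = phi₀ e^(−βZ) ⇒ phi₁/phi₂ = e^{β(Z₂−Z₁)} ⇒ β = ln(phi₁/phi₂)/(Z₂−Z₁)
β = ln(0.265/0.096) / (4.9 − 1.8) = ln(2.76) / 3.1 = 1.0154 / 3.1 = 0.3275 km⁻¹

0.000328 m⁻¹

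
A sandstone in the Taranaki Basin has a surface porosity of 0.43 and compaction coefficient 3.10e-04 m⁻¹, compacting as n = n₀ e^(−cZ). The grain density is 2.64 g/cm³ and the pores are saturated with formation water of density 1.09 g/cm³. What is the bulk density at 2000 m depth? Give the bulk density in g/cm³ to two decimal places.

2.28 g/cm³

Working in km (1 km = 1000 m; c in km⁻¹ = c in m⁻¹ × 1000):
Porosity at depth: n = 0.43·exp(−0.31×2) = 0.43×0.5379 = 0.2313
Bulk density: ρ_b = (1−n)ρ_g + n·ρ_f = 0.7687×2.64 + 0.2313×1.09
       = 2.029 + 0.252 = 2.281 g/cm³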